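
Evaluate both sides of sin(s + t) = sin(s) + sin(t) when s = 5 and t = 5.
LHS = sin(5 + 5) = sin(10) ≈ -0.544
RHS = sin(5) + sin(5) = 2·sin(5) ≈ -1.918

LHS ≠ RHS (they differ by about 1.374), so the equation does not hold here.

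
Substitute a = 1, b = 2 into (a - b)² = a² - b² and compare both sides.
LHS = (1 - 2)² = 1
RHS = 1² - 2² = -3

LHS ≠ RHS, so the equation does not hold here.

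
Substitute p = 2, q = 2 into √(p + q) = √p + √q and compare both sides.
LHS = √(2 + 2) = 2
RHS = √2 + √2 = 2·√(2) ≈ 2.828

LHS ≠ RHS (they differ by about 0.8284), so the equation does not hold here.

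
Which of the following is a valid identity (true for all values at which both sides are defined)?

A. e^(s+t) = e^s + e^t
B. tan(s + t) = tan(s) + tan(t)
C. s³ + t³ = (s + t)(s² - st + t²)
A: fails at (2, 2) — LHS = e^4 ≈ 54.6, RHS = 2·e^2 ≈ 14.78.
B: fails at (1, 2) — LHS = tan(3) ≈ -0.1425, RHS = tan(2) + tan(1) ≈ -0.6276.
C: holds — e.g. at (2, 5), both sides equal 133.

Answer: C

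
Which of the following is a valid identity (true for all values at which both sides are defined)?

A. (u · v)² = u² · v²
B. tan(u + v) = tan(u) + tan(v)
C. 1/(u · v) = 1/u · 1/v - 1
A

A: holds — e.g. at (5, 5), both sides equal 625.
B: fails at (3, 5) — LHS = tan(8) ≈ -6.8, RHS = tan(5) + tan(3) ≈ -3.523.
C: fails at (5, 8) — LHS = 1/40, RHS = -39/40.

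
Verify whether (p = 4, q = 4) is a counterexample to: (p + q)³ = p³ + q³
Yes

Substituting p = 4, q = 4:
LHS = (4 + 4)³ = 512
RHS = 4³ + 4³ = 128

Since LHS ≠ RHS, this pair disproves the claim.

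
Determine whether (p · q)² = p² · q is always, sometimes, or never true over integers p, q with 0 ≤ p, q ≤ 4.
It holds at (p, q) = (0, 0) (both sides equal 0), but fails at (p, q) = (3, 4) (LHS = 144, RHS = 36).

Answer: Sometimes true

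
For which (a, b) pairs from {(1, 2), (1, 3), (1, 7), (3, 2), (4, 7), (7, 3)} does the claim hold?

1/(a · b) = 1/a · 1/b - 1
Testing each pair:
(1, 2): LHS = 1/2, RHS = -1/2 → fails
(1, 3): LHS = 1/3, RHS = -2/3 → fails
(1, 7): LHS = 1/7, RHS = -6/7 → fails
(3, 2): LHS = 1/6, RHS = -5/6 → fails
(4, 7): LHS = 1/28, RHS = -27/28 → fails
(7, 3): LHS = 1/21, RHS = -20/21 → fails

No pair satisfies the claim.

Answer: None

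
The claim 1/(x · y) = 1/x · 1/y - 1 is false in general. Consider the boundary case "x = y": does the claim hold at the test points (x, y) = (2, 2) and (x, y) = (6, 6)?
At (2, 2): LHS = 1/4 ≠ RHS = -3/4
At (6, 6): LHS = 1/36 ≠ RHS = -35/36

Answer: No, fails at both test points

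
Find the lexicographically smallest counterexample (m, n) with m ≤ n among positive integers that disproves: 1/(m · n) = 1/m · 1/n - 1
(m, n) = (1, 1)

Substituting (1, 1) into the claim:
LHS = 1/(1 · 1) = 1
RHS = 1/1 · 1/1 - 1 = 0

Since LHS ≠ RHS, this pair disproves the claim, and no lexicographically smaller pair (m ≤ n, positive integers) does.

For instance (2, 3) is also a counterexample (LHS = 1/6, RHS = -5/6), but it's lexicographically larger.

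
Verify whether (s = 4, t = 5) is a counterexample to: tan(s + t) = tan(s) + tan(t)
Substituting s = 4, t = 5:
LHS = tan(4 + 5) = tan(9) ≈ -0.4523
RHS = tan(4) + tan(5) ≈ -2.223

Since LHS ≠ RHS, this pair disproves the claim.

Answer: Yes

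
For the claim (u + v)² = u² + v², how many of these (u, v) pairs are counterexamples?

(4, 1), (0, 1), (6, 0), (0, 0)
1

Testing each pair:
(4, 1): LHS = 25, RHS = 17 → counterexample
(0, 1): LHS = 1, RHS = 1 → satisfies claim
(6, 0): LHS = 36, RHS = 36 → satisfies claim
(0, 0): LHS = 0, RHS = 0 → satisfies claim

That makes 1 counterexample.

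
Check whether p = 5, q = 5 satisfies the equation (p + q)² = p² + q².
Substituting p = 5, q = 5:

LHS = (5 + 5)² = 100
RHS = 5² + 5² = 50

LHS ≠ RHS, so the equation does not hold at this point.

Answer: Fails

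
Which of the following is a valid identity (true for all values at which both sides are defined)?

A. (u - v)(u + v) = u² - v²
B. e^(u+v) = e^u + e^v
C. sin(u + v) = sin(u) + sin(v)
A

A: holds — e.g. at (2, 4), both sides equal -12.
B: fails at (1, 2) — LHS = e^3 ≈ 20.09, RHS = e + e^2 ≈ 10.11.
C: fails at (1, 3) — LHS = sin(4) ≈ -0.7568, RHS = sin(3) + sin(1) ≈ 0.9826.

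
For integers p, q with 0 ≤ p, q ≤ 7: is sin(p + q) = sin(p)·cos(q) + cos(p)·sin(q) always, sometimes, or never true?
The identity holds for every pair in the range. For instance at (p, q) = (3, 2): both sides equal sin(5) ≈ -0.9589.

Answer: Always true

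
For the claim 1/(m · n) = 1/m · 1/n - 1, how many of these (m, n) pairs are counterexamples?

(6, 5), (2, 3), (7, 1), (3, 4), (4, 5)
Testing each pair:
(6, 5): LHS = 1/30, RHS = -29/30 → counterexample
(2, 3): LHS = 1/6, RHS = -5/6 → counterexample
(7, 1): LHS = 1/7, RHS = -6/7 → counterexample
(3, 4): LHS = 1/12, RHS = -11/12 → counterexample
(4, 5): LHS = 1/20, RHS = -19/20 → counterexample

That makes 5 counterexamples.

Answer: 5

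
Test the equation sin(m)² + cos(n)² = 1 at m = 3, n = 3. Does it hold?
Substituting m = 3, n = 3:

LHS = sin(3)² + cos(3)² = 1
RHS = 1

LHS = RHS, so the equation holds at this point.

Answer: Holds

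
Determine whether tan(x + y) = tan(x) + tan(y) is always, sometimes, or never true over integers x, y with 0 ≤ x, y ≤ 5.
Sometimes true

It holds at (x, y) = (3, 0) (both sides equal tan(3) ≈ -0.1425), but fails at (x, y) = (2, 2) (LHS = tan(4) ≈ 1.158, RHS = 2·tan(2) ≈ -4.37).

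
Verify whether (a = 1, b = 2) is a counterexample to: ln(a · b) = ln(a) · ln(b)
Substituting a = 1, b = 2:
LHS = ln(1 · 2) = ln(2) ≈ 0.6931
RHS = ln(1) · ln(2) = 0

Since LHS ≠ RHS, this pair disproves the claim.

Answer: Yes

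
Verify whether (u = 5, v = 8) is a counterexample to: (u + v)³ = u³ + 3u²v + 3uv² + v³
Substituting u = 5, v = 8:
LHS = (5 + 8)³ = 2197
RHS = 5³ + 3·5²·8 + 3·5·8² + 8³ = 2197

The sides agree, so this pair does not disprove the claim.

Answer: No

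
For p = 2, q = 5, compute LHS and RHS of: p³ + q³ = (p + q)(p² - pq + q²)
LHS = 2³ + 5³ = 133
RHS = (2 + 5)(2² - 2·5 + 5²) = 133

LHS = RHS: the two sides agree.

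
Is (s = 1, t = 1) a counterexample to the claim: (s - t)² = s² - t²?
No

Substituting s = 1, t = 1:
LHS = (1 - 1)² = 0
RHS = 1² - 1² = 0

The sides agree, so this pair does not disprove the claim.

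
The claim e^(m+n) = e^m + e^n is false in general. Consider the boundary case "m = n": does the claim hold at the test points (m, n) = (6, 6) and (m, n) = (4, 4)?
No, fails at both test points

At (6, 6): LHS = e^12 ≈ 162754.8 ≠ RHS = 2·e^6 ≈ 806.9
At (4, 4): LHS = e^8 ≈ 2981 ≠ RHS = 2·e^4 ≈ 109.2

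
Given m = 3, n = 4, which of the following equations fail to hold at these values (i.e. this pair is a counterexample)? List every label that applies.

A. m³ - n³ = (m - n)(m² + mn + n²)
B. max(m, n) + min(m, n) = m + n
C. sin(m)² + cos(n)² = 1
Evaluating each claim at the given values:
A. LHS = -37, RHS = -37 → holds here (LHS = RHS)
B. LHS = 7, RHS = 7 → holds here (LHS = RHS)
C. LHS = sin(3)² + cos(4)² ≈ 0.4472, RHS = 1 → fails here (LHS ≠ RHS)

Answer: C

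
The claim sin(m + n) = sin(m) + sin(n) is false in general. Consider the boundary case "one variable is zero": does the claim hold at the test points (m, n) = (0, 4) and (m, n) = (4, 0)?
At (0, 4): LHS = sin(4) ≈ -0.7568, RHS = sin(4) ≈ -0.7568 → equal
At (4, 0): LHS = sin(4) ≈ -0.7568, RHS = sin(4) ≈ -0.7568 → equal

So the claim does hold at both of these boundary points, even though it is not an identity.

Answer: Yes, holds at both test points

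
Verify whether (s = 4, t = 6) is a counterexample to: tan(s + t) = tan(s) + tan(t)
Substituting s = 4, t = 6:
LHS = tan(4 + 6) = tan(10) ≈ 0.6484
RHS = tan(4) + tan(6) ≈ 0.8668

Since LHS ≠ RHS, this pair disproves the claim.

Answer: Yes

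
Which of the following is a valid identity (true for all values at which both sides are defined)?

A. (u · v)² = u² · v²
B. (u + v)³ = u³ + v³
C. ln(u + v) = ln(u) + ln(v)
A

A: holds — e.g. at (1, 2), both sides equal 4.
B: fails at (1, 2) — LHS = 27, RHS = 9.
C: fails at (1, 2) — LHS = ln(3) ≈ 1.099, RHS = ln(2) ≈ 0.6931.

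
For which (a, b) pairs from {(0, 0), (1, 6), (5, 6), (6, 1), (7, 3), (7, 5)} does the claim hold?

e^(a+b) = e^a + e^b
None

Testing each pair:
(0, 0): LHS = 1, RHS = 2 → fails
(1, 6): LHS = e^7 ≈ 1097, RHS = e + e^6 ≈ 406.1 → fails
(5, 6): LHS = e^11 ≈ 59874.1, RHS = e^5 + e^6 ≈ 551.8 → fails
(6, 1): LHS = e^7 ≈ 1097, RHS = e + e^6 ≈ 406.1 → fails
(7, 3): LHS = e^10 ≈ 22026.5, RHS = e^3 + e^7 ≈ 1117 → fails
(7, 5): LHS = e^12 ≈ 162754.8, RHS = e^5 + e^7 ≈ 1245 → fails

No pair satisfies the claim.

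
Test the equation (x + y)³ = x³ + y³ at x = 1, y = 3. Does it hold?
Fails

Substituting x = 1, y = 3:

LHS = (1 + 3)³ = 64
RHS = 1³ + 3³ = 28

LHS ≠ RHS, so the equation does not hold at this point.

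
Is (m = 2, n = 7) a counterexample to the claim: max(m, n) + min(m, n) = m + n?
Substituting m = 2, n = 7:
LHS = max(2, 7) + min(2, 7) = 9
RHS = 2 + 7 = 9

The sides agree, so this pair does not disprove the claim.

Answer: No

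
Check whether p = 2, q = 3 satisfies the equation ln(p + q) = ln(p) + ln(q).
Substituting p = 2, q = 3:

LHS = ln(2 + 3) = ln(5) ≈ 1.609
RHS = ln(2) + ln(3) ≈ 1.792

LHS ≠ RHS, so the equation does not hold at this point.

Answer: Fails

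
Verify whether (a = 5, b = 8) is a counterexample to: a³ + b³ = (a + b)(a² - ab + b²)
No

Substituting a = 5, b = 8:
LHS = 5³ + 8³ = 637
RHS = (5 + 8)(5² - 5·8 + 8²) = 637

The sides agree, so this pair does not disprove the claim.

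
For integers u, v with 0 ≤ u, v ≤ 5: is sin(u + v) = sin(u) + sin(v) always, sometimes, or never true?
It holds at (u, v) = (0, 2) (both sides equal sin(2) ≈ 0.9093), but fails at (u, v) = (2, 4) (LHS = sin(6) ≈ -0.2794, RHS = sin(4) + sin(2) ≈ 0.1525).

Answer: Sometimes true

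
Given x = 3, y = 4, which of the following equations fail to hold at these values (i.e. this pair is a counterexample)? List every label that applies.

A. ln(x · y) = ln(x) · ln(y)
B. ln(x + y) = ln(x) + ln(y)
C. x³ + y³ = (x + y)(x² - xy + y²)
Evaluating each claim at the given values:
A. LHS = ln(12) ≈ 2.485, RHS = ln(3)·ln(4) ≈ 1.523 → fails here (LHS ≠ RHS)
B. LHS = ln(7) ≈ 1.946, RHS = ln(3) + ln(4) ≈ 2.485 → fails here (LHS ≠ RHS)
C. LHS = 91, RHS = 91 → holds here (LHS = RHS)

Answer: A, B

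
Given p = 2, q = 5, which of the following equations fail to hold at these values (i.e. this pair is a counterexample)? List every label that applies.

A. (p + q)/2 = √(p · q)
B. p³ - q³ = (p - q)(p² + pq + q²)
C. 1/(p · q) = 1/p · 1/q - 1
Evaluating each claim at the given values:
A. LHS = 7/2, RHS = √(10) ≈ 3.162 → fails here (LHS ≠ RHS)
B. LHS = -117, RHS = -117 → holds here (LHS = RHS)
C. LHS = 1/10, RHS = -9/10 → fails here (LHS ≠ RHS)

Answer: A, C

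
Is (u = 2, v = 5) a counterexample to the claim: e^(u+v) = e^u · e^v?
Substituting u = 2, v = 5:
LHS = e^(2+5) = e^7 ≈ 1097
RHS = e^2 · e^5 = e^7 ≈ 1097

The sides agree, so this pair does not disprove the claim.

Answer: No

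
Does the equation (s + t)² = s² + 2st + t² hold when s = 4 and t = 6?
Substituting s = 4, t = 6:

LHS = (4 + 6)² = 100
RHS = 4² + 2·4·6 + 6² = 100

LHS = RHS, so the equation holds at this point.

Answer: Holds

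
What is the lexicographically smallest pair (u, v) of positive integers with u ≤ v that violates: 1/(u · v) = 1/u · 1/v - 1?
Substituting (1, 1) into the claim:
LHS = 1/(1 · 1) = 1
RHS = 1/1 · 1/1 - 1 = 0

Since LHS ≠ RHS, this pair disproves the claim, and no lexicographically smaller pair (u ≤ v, positive integers) does.

For instance (6, 7) is also a counterexample (LHS = 1/42, RHS = -41/42), but it's lexicographically larger.

Answer: (u, v) = (1, 1)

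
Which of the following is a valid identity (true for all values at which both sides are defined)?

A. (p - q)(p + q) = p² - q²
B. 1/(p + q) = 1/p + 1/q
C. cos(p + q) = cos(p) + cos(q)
A: holds — e.g. at (2, 5), both sides equal -21.
B: fails at (1, 4) — LHS = 1/5, RHS = 5/4.
C: fails at (5, 5) — LHS = cos(10) ≈ -0.8391, RHS = 2·cos(5) ≈ 0.5673.

Answer: A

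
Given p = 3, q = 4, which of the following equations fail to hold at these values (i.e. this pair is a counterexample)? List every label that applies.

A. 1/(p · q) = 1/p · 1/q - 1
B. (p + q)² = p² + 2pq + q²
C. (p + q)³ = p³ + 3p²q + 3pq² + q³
Evaluating each claim at the given values:
A. LHS = 1/12, RHS = -11/12 → fails here (LHS ≠ RHS)
B. LHS = 49, RHS = 49 → holds here (LHS = RHS)
C. LHS = 343, RHS = 343 → holds here (LHS = RHS)

Answer: A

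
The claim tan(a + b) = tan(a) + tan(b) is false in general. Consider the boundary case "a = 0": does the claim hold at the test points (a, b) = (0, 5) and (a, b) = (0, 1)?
At (0, 5): LHS = tan(5) ≈ -3.381, RHS = tan(5) ≈ -3.381 → equal
At (0, 1): LHS = tan(1) ≈ 1.557, RHS = tan(1) ≈ 1.557 → equal

So the claim does hold at both of these boundary points, even though it is not an identity.

Answer: Yes, holds at both test points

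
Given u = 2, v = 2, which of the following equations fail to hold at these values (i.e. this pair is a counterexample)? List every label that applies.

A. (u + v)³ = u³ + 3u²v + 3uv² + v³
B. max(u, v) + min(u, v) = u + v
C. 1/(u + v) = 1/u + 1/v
C

Evaluating each claim at the given values:
A. LHS = 64, RHS = 64 → holds here (LHS = RHS)
B. LHS = 4, RHS = 4 → holds here (LHS = RHS)
C. LHS = 1/4, RHS = 1 → fails here (LHS ≠ RHS)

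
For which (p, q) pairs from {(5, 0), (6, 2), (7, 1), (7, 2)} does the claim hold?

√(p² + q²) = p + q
Testing each pair:
(5, 0): LHS = 5, RHS = 5 → holds
(6, 2): LHS = 2·√(10) ≈ 6.325, RHS = 8 → fails
(7, 1): LHS = 5·√(2) ≈ 7.071, RHS = 8 → fails
(7, 2): LHS = √(53) ≈ 7.28, RHS = 9 → fails

1 of 4 pairs satisfies the claim.

Answer: (5, 0)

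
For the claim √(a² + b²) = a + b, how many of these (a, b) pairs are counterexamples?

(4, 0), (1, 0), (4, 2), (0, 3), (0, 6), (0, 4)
Testing each pair:
(4, 0): LHS = 4, RHS = 4 → satisfies claim
(1, 0): LHS = 1, RHS = 1 → satisfies claim
(4, 2): LHS = 2·√(5) ≈ 4.472, RHS = 6 → counterexample
(0, 3): LHS = 3, RHS = 3 → satisfies claim
(0, 6): LHS = 6, RHS = 6 → satisfies claim
(0, 4): LHS = 4, RHS = 4 → satisfies claim

That makes 1 counterexample.

Answer: 1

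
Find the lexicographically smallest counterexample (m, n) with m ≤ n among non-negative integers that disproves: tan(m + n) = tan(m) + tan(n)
Substituting (1, 1) into the claim:
LHS = tan(1 + 1) = tan(2) ≈ -2.185
RHS = tan(1) + tan(1) = 2·tan(1) ≈ 3.115

Since LHS ≠ RHS, this pair disproves the claim, and no lexicographically smaller pair (m ≤ n, non-negative integers) does.

For instance (2, 6) is also a counterexample (LHS = tan(8) ≈ -6.8, RHS = tan(2) + tan(6) ≈ -2.476), but it's lexicographically larger.

Answer: (m, n) = (1, 1)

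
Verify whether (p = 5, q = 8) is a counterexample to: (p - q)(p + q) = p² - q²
Substituting p = 5, q = 8:
LHS = (5 - 8)(5 + 8) = -39
RHS = 5² - 8² = -39

The sides agree, so this pair does not disprove the claim.

Answer: No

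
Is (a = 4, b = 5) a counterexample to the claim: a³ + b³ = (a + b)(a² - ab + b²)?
No

Substituting a = 4, b = 5:
LHS = 4³ + 5³ = 189
RHS = (4 + 5)(4² - 4·5 + 5²) = 189

The sides agree, so this pair does not disprove the claim.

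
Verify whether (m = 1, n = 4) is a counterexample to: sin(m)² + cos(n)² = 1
Yes

Substituting m = 1, n = 4:
LHS = sin(1)² + cos(4)² ≈ 1.135
RHS = 1

Since LHS ≠ RHS, this pair disproves the claim.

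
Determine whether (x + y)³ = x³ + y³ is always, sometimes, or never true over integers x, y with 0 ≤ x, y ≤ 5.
Sometimes true

It holds at (x, y) = (0, 4) (both sides equal 64), but fails at (x, y) = (3, 4) (LHS = 343, RHS = 91).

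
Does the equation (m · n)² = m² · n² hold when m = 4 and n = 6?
Substituting m = 4, n = 6:

LHS = (4 · 6)² = 576
RHS = 4² · 6² = 576

LHS = RHS, so the equation holds at this point.

Answer: Holds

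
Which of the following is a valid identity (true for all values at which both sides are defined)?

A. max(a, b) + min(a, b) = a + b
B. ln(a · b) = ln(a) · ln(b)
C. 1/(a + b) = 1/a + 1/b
A

A: holds — e.g. at (2, 5), both sides equal 7.
B: fails at (2, 7) — LHS = ln(14) ≈ 2.639, RHS = ln(2)·ln(7) ≈ 1.349.
C: fails at (1, 3) — LHS = 1/4, RHS = 4/3.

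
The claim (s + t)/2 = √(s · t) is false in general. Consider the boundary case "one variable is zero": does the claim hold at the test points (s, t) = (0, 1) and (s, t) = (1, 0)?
At (0, 1): LHS = 1/2 ≠ RHS = 0
At (1, 0): LHS = 1/2 ≠ RHS = 0

Answer: No, fails at both test points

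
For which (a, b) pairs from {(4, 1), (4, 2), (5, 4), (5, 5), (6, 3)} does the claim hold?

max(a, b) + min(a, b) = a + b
All pairs

Testing each pair:
(4, 1): LHS = 5, RHS = 5 → holds
(4, 2): LHS = 6, RHS = 6 → holds
(5, 4): LHS = 9, RHS = 9 → holds
(5, 5): LHS = 10, RHS = 10 → holds
(6, 3): LHS = 9, RHS = 9 → holds

Every pair satisfies the claim.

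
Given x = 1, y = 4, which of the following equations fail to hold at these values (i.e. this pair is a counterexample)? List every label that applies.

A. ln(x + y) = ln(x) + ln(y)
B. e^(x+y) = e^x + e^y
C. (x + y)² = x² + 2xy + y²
A, B

Evaluating each claim at the given values:
A. LHS = ln(5) ≈ 1.609, RHS = ln(4) ≈ 1.386 → fails here (LHS ≠ RHS)
B. LHS = e^5 ≈ 148.4, RHS = e + e^4 ≈ 57.32 → fails here (LHS ≠ RHS)
C. LHS = 25, RHS = 25 → holds here (LHS = RHS)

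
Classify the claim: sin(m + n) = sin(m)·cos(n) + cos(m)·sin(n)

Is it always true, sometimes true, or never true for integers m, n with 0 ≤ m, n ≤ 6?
Always true

The identity holds for every pair in the range. For instance at (m, n) = (2, 1): both sides equal sin(3) ≈ 0.1411.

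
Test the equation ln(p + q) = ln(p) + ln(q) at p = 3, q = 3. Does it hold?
Substituting p = 3, q = 3:

LHS = ln(3 + 3) = ln(6) ≈ 1.792
RHS = ln(3) + ln(3) = 2·ln(3) ≈ 2.197

LHS ≠ RHS, so the equation does not hold at this point.

Answer: Fails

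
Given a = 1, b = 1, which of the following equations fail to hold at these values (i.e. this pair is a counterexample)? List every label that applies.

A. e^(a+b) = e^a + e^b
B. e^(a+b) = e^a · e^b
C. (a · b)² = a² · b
Evaluating each claim at the given values:
A. LHS = e^2 ≈ 7.389, RHS = 2·e ≈ 5.437 → fails here (LHS ≠ RHS)
B. LHS = e^2 ≈ 7.389, RHS = e^2 ≈ 7.389 → holds here (LHS = RHS)
C. LHS = 1, RHS = 1 → holds here (LHS = RHS)

Answer: A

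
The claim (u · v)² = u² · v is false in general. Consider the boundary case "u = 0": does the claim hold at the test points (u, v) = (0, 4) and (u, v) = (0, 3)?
Yes, holds at both test points

At (0, 4): LHS = 0, RHS = 0 → equal
At (0, 3): LHS = 0, RHS = 0 → equal

So the claim does hold at both of these boundary points, even though it is not an identity.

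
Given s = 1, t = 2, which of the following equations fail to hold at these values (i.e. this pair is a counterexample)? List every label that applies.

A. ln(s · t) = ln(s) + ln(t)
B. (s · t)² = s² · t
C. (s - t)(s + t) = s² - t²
Evaluating each claim at the given values:
A. LHS = ln(2) ≈ 0.6931, RHS = ln(2) ≈ 0.6931 → holds here (LHS = RHS)
B. LHS = 4, RHS = 2 → fails here (LHS ≠ RHS)
C. LHS = -3, RHS = -3 → holds here (LHS = RHS)

Answer: B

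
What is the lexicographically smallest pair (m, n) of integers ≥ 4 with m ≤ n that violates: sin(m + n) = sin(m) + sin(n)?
(m, n) = (4, 4)

Substituting (4, 4) into the claim:
LHS = sin(4 + 4) = sin(8) ≈ 0.9894
RHS = sin(4) + sin(4) = 2·sin(4) ≈ -1.514

Since LHS ≠ RHS, this pair disproves the claim, and no lexicographically smaller pair (m ≤ n, integers ≥ 4) does.

For instance (5, 9) is also a counterexample (LHS = sin(14) ≈ 0.9906, RHS = sin(5) + sin(9) ≈ -0.5468), but it's lexicographically larger.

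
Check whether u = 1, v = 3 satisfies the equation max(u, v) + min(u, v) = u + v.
Substituting u = 1, v = 3:

LHS = max(1, 3) + min(1, 3) = 4
RHS = 1 + 3 = 4

LHS = RHS, so the equation holds at this point.

Answer: Holds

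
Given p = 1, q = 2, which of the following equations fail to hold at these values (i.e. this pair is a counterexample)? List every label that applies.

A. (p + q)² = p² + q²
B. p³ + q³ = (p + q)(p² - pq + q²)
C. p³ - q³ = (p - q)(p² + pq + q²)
Evaluating each claim at the given values:
A. LHS = 9, RHS = 5 → fails here (LHS ≠ RHS)
B. LHS = 9, RHS = 9 → holds here (LHS = RHS)
C. LHS = -7, RHS = -7 → holds here (LHS = RHS)

Answer: A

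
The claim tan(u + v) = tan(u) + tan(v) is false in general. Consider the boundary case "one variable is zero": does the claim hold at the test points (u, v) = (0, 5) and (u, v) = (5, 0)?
At (0, 5): LHS = tan(5) ≈ -3.381, RHS = tan(5) ≈ -3.381 → equal
At (5, 0): LHS = tan(5) ≈ -3.381, RHS = tan(5) ≈ -3.381 → equal

So the claim does hold at both of these boundary points, even though it is not an identity.

Answer: Yes, holds at both test points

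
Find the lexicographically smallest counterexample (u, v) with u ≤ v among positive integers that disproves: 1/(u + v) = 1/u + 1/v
Substituting (1, 1) into the claim:
LHS = 1/(1 + 1) = 1/2
RHS = 1/1 + 1/1 = 2

Since LHS ≠ RHS, this pair disproves the claim, and no lexicographically smaller pair (u ≤ v, positive integers) does.

For instance (5, 5) is also a counterexample (LHS = 1/10, RHS = 2/5), but it's lexicographically larger.

Answer: (u, v) = (1, 1)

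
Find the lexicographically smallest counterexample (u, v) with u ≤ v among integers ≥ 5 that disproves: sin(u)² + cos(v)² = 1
Substituting (5, 6) into the claim:
LHS = sin(5)² + cos(6)² ≈ 1.841
RHS = 1

Since LHS ≠ RHS, this pair disproves the claim, and no lexicographically smaller pair (u ≤ v, integers ≥ 5) does.

For instance (8, 10) is also a counterexample (LHS = cos(10)² + sin(8)² ≈ 1.683, RHS = 1), but it's lexicographically larger.

Answer: (u, v) = (5, 6)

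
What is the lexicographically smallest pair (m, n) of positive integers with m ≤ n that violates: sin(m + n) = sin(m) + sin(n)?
Substituting (1, 1) into the claim:
LHS = sin(1 + 1) = sin(2) ≈ 0.9093
RHS = sin(1) + sin(1) = 2·sin(1) ≈ 1.683

Since LHS ≠ RHS, this pair disproves the claim, and no lexicographically smaller pair (m ≤ n, positive integers) does.

For instance (6, 8) is also a counterexample (LHS = sin(14) ≈ 0.9906, RHS = sin(6) + sin(8) ≈ 0.7099), but it's lexicographically larger.

Answer: (m, n) = (1, 1)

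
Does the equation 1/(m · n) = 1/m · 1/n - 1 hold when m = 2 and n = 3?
Fails

Substituting m = 2, n = 3:

LHS = 1/(2 · 3) = 1/6
RHS = 1/2 · 1/3 - 1 = -5/6

LHS ≠ RHS, so the equation does not hold at this point.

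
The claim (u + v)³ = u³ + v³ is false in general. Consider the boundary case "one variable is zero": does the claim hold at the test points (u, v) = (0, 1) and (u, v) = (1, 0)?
At (0, 1): LHS = 1, RHS = 1 → equal
At (1, 0): LHS = 1, RHS = 1 → equal

So the claim does hold at both of these boundary points, even though it is not an identity.

Answer: Yes, holds at both test points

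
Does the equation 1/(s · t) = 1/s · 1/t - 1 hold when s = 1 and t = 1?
Fails

Substituting s = 1, t = 1:

LHS = 1/(1 · 1) = 1
RHS = 1/1 · 1/1 - 1 = 0

LHS ≠ RHS, so the equation does not hold at this point.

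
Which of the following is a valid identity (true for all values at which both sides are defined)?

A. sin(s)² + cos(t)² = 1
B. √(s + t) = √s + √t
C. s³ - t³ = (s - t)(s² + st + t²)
C

A: fails at (3, 5) — LHS = sin(3)² + cos(5)² ≈ 0.1004, RHS = 1.
B: fails at (2, 2) — LHS = 2, RHS = 2·√(2) ≈ 2.828.
C: holds — e.g. at (2, 7), both sides equal -335.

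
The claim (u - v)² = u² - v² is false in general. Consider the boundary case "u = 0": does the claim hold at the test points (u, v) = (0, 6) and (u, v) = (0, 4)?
At (0, 6): LHS = 36 ≠ RHS = -36
At (0, 4): LHS = 16 ≠ RHS = -16

Answer: No, fails at both test points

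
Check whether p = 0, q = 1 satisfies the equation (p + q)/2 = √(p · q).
Substituting p = 0, q = 1:

LHS = (0 + 1)/2 = 1/2
RHS = √(0 · 1) = 0

LHS ≠ RHS, so the equation does not hold at this point.

Answer: Fails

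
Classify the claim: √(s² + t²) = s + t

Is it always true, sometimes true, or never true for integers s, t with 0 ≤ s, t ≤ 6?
Sometimes true

It holds at (s, t) = (5, 0) (both sides equal 5), but fails at (s, t) = (6, 2) (LHS = 2·√(10) ≈ 6.325, RHS = 8).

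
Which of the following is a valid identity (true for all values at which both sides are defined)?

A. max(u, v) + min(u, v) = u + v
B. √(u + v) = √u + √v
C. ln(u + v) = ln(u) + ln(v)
A: holds — e.g. at (1, 3), both sides equal 4.
B: fails at (2, 2) — LHS = 2, RHS = 2·√(2) ≈ 2.828.
C: fails at (4, 4) — LHS = ln(8) ≈ 2.079, RHS = 2·ln(4) ≈ 2.773.

Answer: A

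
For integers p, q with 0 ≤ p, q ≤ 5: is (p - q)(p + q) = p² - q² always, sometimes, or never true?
Always true

The identity holds for every pair in the range. For instance at (p, q) = (3, 5): both sides equal -16.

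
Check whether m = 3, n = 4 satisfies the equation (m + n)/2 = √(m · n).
Substituting m = 3, n = 4:

LHS = (3 + 4)/2 = 7/2
RHS = √(3 · 4) = 2·√(3) ≈ 3.464

LHS ≠ RHS, so the equation does not hold at this point.

Answer: Fails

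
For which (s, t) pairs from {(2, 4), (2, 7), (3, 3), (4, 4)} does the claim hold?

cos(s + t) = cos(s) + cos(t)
Testing each pair:
(2, 4): LHS = cos(6) ≈ 0.9602, RHS = cos(4) + cos(2) ≈ -1.07 → fails
(2, 7): LHS = cos(9) ≈ -0.9111, RHS = cos(2) + cos(7) ≈ 0.3378 → fails
(3, 3): LHS = cos(6) ≈ 0.9602, RHS = 2·cos(3) ≈ -1.98 → fails
(4, 4): LHS = cos(8) ≈ -0.1455, RHS = 2·cos(4) ≈ -1.307 → fails

No pair satisfies the claim.

Answer: None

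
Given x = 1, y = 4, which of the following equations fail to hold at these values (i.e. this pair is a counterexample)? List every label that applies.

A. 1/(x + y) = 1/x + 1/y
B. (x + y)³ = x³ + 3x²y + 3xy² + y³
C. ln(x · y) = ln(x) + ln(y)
A

Evaluating each claim at the given values:
A. LHS = 1/5, RHS = 5/4 → fails here (LHS ≠ RHS)
B. LHS = 125, RHS = 125 → holds here (LHS = RHS)
C. LHS = ln(4) ≈ 1.386, RHS = ln(4) ≈ 1.386 → holds here (LHS = RHS)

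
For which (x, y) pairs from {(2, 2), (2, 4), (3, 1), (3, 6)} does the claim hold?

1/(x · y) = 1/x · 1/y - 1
Testing each pair:
(2, 2): LHS = 1/4, RHS = -3/4 → fails
(2, 4): LHS = 1/8, RHS = -7/8 → fails
(3, 1): LHS = 1/3, RHS = -2/3 → fails
(3, 6): LHS = 1/18, RHS = -17/18 → fails

No pair satisfies the claim.

Answer: None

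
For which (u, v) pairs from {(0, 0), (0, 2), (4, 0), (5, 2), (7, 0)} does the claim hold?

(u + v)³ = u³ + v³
Testing each pair:
(0, 0): LHS = 0, RHS = 0 → holds
(0, 2): LHS = 8, RHS = 8 → holds
(4, 0): LHS = 64, RHS = 64 → holds
(5, 2): LHS = 343, RHS = 133 → fails
(7, 0): LHS = 343, RHS = 343 → holds

4 of 5 pairs satisfy the claim.

Answer: (0, 0), (0, 2), (4, 0), (7, 0)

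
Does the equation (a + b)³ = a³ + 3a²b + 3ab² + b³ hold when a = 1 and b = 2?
Substituting a = 1, b = 2:

LHS = (1 + 2)³ = 27
RHS = 1³ + 3·1²·2 + 3·1·2² + 2³ = 27

LHS = RHS, so the equation holds at this point.

Answer: Holds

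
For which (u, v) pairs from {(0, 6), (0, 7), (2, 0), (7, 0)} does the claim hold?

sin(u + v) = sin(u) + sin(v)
Testing each pair:
(0, 6): LHS = sin(6) ≈ -0.2794, RHS = sin(6) ≈ -0.2794 → holds
(0, 7): LHS = sin(7) ≈ 0.657, RHS = sin(7) ≈ 0.657 → holds
(2, 0): LHS = sin(2) ≈ 0.9093, RHS = sin(2) ≈ 0.9093 → holds
(7, 0): LHS = sin(7) ≈ 0.657, RHS = sin(7) ≈ 0.657 → holds

Every pair satisfies the claim.

Answer: All pairs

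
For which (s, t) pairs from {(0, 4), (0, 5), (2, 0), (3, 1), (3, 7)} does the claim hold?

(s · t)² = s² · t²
All pairs

Testing each pair:
(0, 4): LHS = 0, RHS = 0 → holds
(0, 5): LHS = 0, RHS = 0 → holds
(2, 0): LHS = 0, RHS = 0 → holds
(3, 1): LHS = 9, RHS = 9 → holds
(3, 7): LHS = 441, RHS = 441 → holds

Every pair satisfies the claim.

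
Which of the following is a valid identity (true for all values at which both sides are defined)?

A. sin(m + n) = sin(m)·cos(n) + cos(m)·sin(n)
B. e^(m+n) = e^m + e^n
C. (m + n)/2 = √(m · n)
A

A: holds — e.g. at (1, 5), both sides equal sin(6) ≈ -0.2794.
B: fails at (3, 4) — LHS = e^7 ≈ 1097, RHS = e^3 + e^4 ≈ 74.68.
C: fails at (1, 5) — LHS = 3, RHS = √(5) ≈ 2.236.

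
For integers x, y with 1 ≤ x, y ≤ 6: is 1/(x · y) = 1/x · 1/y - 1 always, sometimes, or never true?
The claim fails for every pair in the range. For instance at (x, y) = (2, 6): LHS = 1/12, RHS = -11/12.

Answer: Never true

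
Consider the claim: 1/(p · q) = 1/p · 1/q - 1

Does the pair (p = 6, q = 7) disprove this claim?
Substituting p = 6, q = 7:
LHS = 1/(6 · 7) = 1/42
RHS = 1/6 · 1/7 - 1 = -41/42

Since LHS ≠ RHS, this pair disproves the claim.

Answer: Yes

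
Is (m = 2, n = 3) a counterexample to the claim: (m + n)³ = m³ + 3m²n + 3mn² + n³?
Substituting m = 2, n = 3:
LHS = (2 + 3)³ = 125
RHS = 2³ + 3·2²·3 + 3·2·3² + 3³ = 125

The sides agree, so this pair does not disprove the claim.

Answer: No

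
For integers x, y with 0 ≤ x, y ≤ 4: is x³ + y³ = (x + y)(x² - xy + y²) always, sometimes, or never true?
Always true

The identity holds for every pair in the range. For instance at (x, y) = (2, 0): both sides equal 8.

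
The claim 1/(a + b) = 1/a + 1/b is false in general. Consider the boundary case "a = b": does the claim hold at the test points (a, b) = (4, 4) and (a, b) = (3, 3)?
No, fails at both test points

At (4, 4): LHS = 1/8 ≠ RHS = 1/2
At (3, 3): LHS = 1/6 ≠ RHS = 2/3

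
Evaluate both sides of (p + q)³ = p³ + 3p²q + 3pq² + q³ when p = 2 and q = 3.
LHS = (2 + 3)³ = 125
RHS = 2³ + 3·2²·3 + 3·2·3² + 3³ = 125

LHS = RHS: the two sides agree.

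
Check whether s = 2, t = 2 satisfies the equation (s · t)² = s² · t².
Substituting s = 2, t = 2:

LHS = (2 · 2)² = 16
RHS = 2² · 2² = 16

LHS = RHS, so the equation holds at this point.

Answer: Holds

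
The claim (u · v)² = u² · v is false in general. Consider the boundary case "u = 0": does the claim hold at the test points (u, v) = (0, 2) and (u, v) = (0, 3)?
Yes, holds at both test points

At (0, 2): LHS = 0, RHS = 0 → equal
At (0, 3): LHS = 0, RHS = 0 → equal

So the claim does hold at both of these boundary points, even though it is not an identity.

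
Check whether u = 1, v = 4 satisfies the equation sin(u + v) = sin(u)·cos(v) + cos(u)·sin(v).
Substituting u = 1, v = 4:

LHS = sin(1 + 4) = sin(5) ≈ -0.9589
RHS = sin(1)·cos(4) + cos(1)·sin(4) = sin(1)·cos(4) + sin(4)·cos(1) ≈ -0.9589

LHS = RHS, so the equation holds at this point.

Answer: Holds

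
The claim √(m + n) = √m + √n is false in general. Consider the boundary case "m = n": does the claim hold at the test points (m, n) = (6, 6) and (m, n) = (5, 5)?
At (6, 6): LHS = 2·√(3) ≈ 3.464 ≠ RHS = 2·√(6) ≈ 4.899
At (5, 5): LHS = √(10) ≈ 3.162 ≠ RHS = 2·√(5) ≈ 4.472

Answer: No, fails at both test points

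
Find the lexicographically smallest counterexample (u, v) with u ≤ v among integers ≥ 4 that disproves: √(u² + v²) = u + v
(u, v) = (4, 4)

Substituting (4, 4) into the claim:
LHS = √(4² + 4²) = 4·√(2) ≈ 5.657
RHS = 4 + 4 = 8

Since LHS ≠ RHS, this pair disproves the claim, and no lexicographically smaller pair (u ≤ v, integers ≥ 4) does.

For instance (5, 8) is also a counterexample (LHS = √(89) ≈ 9.434, RHS = 13), but it's lexicographically larger.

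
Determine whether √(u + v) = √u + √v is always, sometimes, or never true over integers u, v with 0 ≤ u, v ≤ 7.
It holds at (u, v) = (0, 2) (both sides equal √(2) ≈ 1.414), but fails at (u, v) = (5, 1) (LHS = √(6) ≈ 2.449, RHS = 1 + √(5) ≈ 3.236).

Answer: Sometimes true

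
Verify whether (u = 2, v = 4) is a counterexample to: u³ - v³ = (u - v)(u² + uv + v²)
No

Substituting u = 2, v = 4:
LHS = 2³ - 4³ = -56
RHS = (2 - 4)(2² + 2·4 + 4²) = -56

The sides agree, so this pair does not disprove the claim.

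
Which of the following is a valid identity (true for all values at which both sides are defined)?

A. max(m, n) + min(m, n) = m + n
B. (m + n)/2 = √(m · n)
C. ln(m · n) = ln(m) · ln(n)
A: holds — e.g. at (3, 7), both sides equal 10.
B: fails at (2, 4) — LHS = 3, RHS = 2·√(2) ≈ 2.828.
C: fails at (1, 2) — LHS = ln(2) ≈ 0.6931, RHS = 0.

Answer: A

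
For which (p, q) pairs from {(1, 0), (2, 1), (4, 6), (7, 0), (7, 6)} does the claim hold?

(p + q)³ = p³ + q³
Testing each pair:
(1, 0): LHS = 1, RHS = 1 → holds
(2, 1): LHS = 27, RHS = 9 → fails
(4, 6): LHS = 1000, RHS = 280 → fails
(7, 0): LHS = 343, RHS = 343 → holds
(7, 6): LHS = 2197, RHS = 559 → fails

2 of 5 pairs satisfy the claim.

Answer: (1, 0), (7, 0)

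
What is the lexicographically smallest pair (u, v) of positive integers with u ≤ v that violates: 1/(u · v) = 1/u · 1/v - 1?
(u, v) = (1, 1)

Substituting (1, 1) into the claim:
LHS = 1/(1 · 1) = 1
RHS = 1/1 · 1/1 - 1 = 0

Since LHS ≠ RHS, this pair disproves the claim, and no lexicographically smaller pair (u ≤ v, positive integers) does.

For instance (2, 4) is also a counterexample (LHS = 1/8, RHS = -7/8), but it's lexicographically larger.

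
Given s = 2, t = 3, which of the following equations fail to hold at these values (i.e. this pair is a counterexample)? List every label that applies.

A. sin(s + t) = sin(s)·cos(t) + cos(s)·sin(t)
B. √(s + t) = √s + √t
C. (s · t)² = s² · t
Evaluating each claim at the given values:
A. LHS = sin(5) ≈ -0.9589, RHS = sin(2)·cos(3) + sin(3)·cos(2) ≈ -0.9589 → holds here (LHS = RHS)
B. LHS = √(5) ≈ 2.236, RHS = √(2) + √(3) ≈ 3.146 → fails here (LHS ≠ RHS)
C. LHS = 36, RHS = 12 → fails here (LHS ≠ RHS)

Answer: B, C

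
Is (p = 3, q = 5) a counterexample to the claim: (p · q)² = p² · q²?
No

Substituting p = 3, q = 5:
LHS = (3 · 5)² = 225
RHS = 3² · 5² = 225

The sides agree, so this pair does not disprove the claim.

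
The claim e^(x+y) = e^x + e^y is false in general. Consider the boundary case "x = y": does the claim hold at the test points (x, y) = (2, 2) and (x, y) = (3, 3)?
No, fails at both test points

At (2, 2): LHS = e^4 ≈ 54.6 ≠ RHS = 2·e^2 ≈ 14.78
At (3, 3): LHS = e^6 ≈ 403.4 ≠ RHS = 2·e^3 ≈ 40.17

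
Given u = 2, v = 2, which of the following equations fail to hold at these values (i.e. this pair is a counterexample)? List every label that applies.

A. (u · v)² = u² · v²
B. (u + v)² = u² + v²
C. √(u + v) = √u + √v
B, C

Evaluating each claim at the given values:
A. LHS = 16, RHS = 16 → holds here (LHS = RHS)
B. LHS = 16, RHS = 8 → fails here (LHS ≠ RHS)
C. LHS = 2, RHS = 2·√(2) ≈ 2.828 → fails here (LHS ≠ RHS)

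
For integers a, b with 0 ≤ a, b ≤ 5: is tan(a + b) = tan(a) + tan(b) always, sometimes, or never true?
It holds at (a, b) = (0, 5) (both sides equal tan(5) ≈ -3.381), but fails at (a, b) = (2, 1) (LHS = tan(3) ≈ -0.1425, RHS = tan(2) + tan(1) ≈ -0.6276).

Answer: Sometimes true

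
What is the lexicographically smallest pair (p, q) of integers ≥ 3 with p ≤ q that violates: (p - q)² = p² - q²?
Substituting (3, 4) into the claim:
LHS = (3 - 4)² = 1
RHS = 3² - 4² = -7

Since LHS ≠ RHS, this pair disproves the claim, and no lexicographically smaller pair (p ≤ q, integers ≥ 3) does.

For instance (7, 10) is also a counterexample (LHS = 9, RHS = -51), but it's lexicographically larger.

Answer: (p, q) = (3, 4)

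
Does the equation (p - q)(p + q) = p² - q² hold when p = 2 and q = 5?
Holds

Substituting p = 2, q = 5:

LHS = (2 - 5)(2 + 5) = -21
RHS = 2² - 5² = -21

LHS = RHS, so the equation holds at this point.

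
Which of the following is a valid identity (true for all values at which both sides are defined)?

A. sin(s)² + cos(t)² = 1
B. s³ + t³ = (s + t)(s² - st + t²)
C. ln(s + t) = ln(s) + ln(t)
B

A: fails at (3, 4) — LHS = sin(3)² + cos(4)² ≈ 0.4472, RHS = 1.
B: holds — e.g. at (1, 1), both sides equal 2.
C: fails at (4, 4) — LHS = ln(8) ≈ 2.079, RHS = 2·ln(4) ≈ 2.773.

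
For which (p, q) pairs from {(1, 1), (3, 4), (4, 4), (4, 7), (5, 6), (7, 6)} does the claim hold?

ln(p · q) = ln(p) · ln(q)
(1, 1)

Testing each pair:
(1, 1): LHS = 0, RHS = 0 → holds
(3, 4): LHS = ln(12) ≈ 2.485, RHS = ln(3)·ln(4) ≈ 1.523 → fails
(4, 4): LHS = ln(16) ≈ 2.773, RHS = ln(4)² ≈ 1.922 → fails
(4, 7): LHS = ln(28) ≈ 3.332, RHS = ln(4)·ln(7) ≈ 2.698 → fails
(5, 6): LHS = ln(30) ≈ 3.401, RHS = ln(5)·ln(6) ≈ 2.884 → fails
(7, 6): LHS = ln(42) ≈ 3.738, RHS = ln(6)·ln(7) ≈ 3.487 → fails

1 of 6 pairs satisfies the claim.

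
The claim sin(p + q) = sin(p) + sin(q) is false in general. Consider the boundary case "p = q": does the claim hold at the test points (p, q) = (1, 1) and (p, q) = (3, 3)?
At (1, 1): LHS = sin(2) ≈ 0.9093 ≠ RHS = 2·sin(1) ≈ 1.683
At (3, 3): LHS = sin(6) ≈ -0.2794 ≠ RHS = 2·sin(3) ≈ 0.2822

Answer: No, fails at both test points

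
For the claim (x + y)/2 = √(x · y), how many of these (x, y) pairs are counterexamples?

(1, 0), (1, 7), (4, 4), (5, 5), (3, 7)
Testing each pair:
(1, 0): LHS = 1/2, RHS = 0 → counterexample
(1, 7): LHS = 4, RHS = √(7) ≈ 2.646 → counterexample
(4, 4): LHS = 4, RHS = 4 → satisfies claim
(5, 5): LHS = 5, RHS = 5 → satisfies claim
(3, 7): LHS = 5, RHS = √(21) ≈ 4.583 → counterexample

That makes 3 counterexamples.

Answer: 3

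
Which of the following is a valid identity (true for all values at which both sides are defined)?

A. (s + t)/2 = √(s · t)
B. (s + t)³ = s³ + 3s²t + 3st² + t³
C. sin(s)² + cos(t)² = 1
A: fails at (4, 6) — LHS = 5, RHS = 2·√(6) ≈ 4.899.
B: holds — e.g. at (0, 1), both sides equal 1.
C: fails at (2, 7) — LHS = cos(7)² + sin(2)² ≈ 1.395, RHS = 1.

Answer: B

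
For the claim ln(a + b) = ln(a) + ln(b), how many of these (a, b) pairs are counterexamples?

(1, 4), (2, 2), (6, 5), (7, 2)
Testing each pair:
(1, 4): LHS = ln(5) ≈ 1.609, RHS = ln(4) ≈ 1.386 → counterexample
(2, 2): LHS = ln(4) ≈ 1.386, RHS = 2·ln(2) ≈ 1.386 → satisfies claim
(6, 5): LHS = ln(11) ≈ 2.398, RHS = ln(5) + ln(6) ≈ 3.401 → counterexample
(7, 2): LHS = ln(9) ≈ 2.197, RHS = ln(2) + ln(7) ≈ 2.639 → counterexample

That makes 3 counterexamples.

Answer: 3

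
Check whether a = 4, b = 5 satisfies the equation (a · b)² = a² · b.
Fails

Substituting a = 4, b = 5:

LHS = (4 · 5)² = 400
RHS = 4² · 5 = 80

LHS ≠ RHS, so the equation does not hold at this point.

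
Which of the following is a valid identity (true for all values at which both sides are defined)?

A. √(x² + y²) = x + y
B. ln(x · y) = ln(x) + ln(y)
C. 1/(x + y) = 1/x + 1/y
A: fails at (2, 4) — LHS = 2·√(5) ≈ 4.472, RHS = 6.
B: holds — e.g. at (3, 4), both sides equal ln(12) ≈ 2.485.
C: fails at (1, 2) — LHS = 1/3, RHS = 3/2.

Answer: B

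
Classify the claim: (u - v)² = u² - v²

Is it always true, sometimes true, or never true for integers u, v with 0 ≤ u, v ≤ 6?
Sometimes true

It holds at (u, v) = (2, 0) (both sides equal 4), but fails at (u, v) = (1, 2) (LHS = 1, RHS = -3).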